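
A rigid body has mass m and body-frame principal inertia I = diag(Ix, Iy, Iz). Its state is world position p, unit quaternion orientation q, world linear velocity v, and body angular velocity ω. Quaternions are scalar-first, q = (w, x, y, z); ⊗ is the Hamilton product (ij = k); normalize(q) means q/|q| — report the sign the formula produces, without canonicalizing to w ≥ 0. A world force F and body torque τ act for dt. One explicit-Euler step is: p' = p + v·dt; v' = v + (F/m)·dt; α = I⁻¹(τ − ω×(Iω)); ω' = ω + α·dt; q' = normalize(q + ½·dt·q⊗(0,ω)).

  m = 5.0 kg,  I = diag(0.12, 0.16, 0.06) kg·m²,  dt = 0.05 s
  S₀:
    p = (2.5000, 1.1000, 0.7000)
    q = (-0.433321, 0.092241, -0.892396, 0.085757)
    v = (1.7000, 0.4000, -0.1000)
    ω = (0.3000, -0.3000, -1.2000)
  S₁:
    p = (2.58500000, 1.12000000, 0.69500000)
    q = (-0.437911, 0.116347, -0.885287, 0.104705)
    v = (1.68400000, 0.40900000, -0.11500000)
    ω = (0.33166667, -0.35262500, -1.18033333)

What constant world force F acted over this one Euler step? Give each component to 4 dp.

v₁ − v₀ = (-0.01600000, 0.00900000, -0.01500000)
m·(v₁−v₀)/dt = (-1.6000, 0.9000, -1.5000)

F = (-1.6000, 0.9000, -1.5000)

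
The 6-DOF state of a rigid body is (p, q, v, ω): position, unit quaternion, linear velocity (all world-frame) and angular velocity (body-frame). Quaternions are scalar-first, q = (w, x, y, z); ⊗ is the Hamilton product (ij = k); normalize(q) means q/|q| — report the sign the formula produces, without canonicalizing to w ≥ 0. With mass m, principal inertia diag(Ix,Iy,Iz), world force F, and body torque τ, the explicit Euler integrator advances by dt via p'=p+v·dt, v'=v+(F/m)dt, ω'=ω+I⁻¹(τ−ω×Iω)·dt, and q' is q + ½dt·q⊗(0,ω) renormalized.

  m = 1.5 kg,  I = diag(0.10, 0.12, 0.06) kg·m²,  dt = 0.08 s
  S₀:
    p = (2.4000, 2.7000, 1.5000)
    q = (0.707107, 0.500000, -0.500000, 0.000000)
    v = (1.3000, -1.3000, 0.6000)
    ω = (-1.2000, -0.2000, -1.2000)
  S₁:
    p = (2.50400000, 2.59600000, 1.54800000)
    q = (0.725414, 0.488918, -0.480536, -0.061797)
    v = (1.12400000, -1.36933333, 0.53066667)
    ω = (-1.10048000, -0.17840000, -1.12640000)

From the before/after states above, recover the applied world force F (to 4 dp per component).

Δv = v₁−v₀ = (-0.17600000, -0.06933333, -0.06933333)
F = m·Δv/dt = (-3.3000, -1.3000, -1.3000)

F = (-3.3000, -1.3000, -1.3000)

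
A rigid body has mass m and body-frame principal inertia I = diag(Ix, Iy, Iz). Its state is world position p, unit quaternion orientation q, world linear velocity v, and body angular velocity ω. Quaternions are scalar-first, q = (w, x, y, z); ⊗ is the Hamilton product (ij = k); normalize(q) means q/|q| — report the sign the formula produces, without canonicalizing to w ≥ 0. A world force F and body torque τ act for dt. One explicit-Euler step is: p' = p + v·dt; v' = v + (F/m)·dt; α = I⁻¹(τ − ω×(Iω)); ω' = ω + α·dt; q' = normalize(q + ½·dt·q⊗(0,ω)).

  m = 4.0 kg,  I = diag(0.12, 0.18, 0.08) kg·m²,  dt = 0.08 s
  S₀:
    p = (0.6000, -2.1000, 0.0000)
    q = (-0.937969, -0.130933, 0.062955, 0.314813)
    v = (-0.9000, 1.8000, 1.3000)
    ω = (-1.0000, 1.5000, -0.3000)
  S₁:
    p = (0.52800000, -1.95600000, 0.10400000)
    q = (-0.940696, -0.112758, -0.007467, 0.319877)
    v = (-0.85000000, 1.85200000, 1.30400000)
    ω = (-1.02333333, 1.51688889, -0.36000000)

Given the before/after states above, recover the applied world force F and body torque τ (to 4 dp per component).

F = (2.5000, 2.6000, 0.2000)
τ = (0.0100, 0.0500, -0.1500)

velocity change Δv = (0.05000000, 0.05200000, 0.00400000)
m·(v₁−v₀)/dt = (2.5000, 2.6000, 0.2000)
Δω = ω₁−ω₀ = (-0.02333333, 0.01688889, -0.06000000)
gyro term ω₀×Iω₀ = (0.0450, 0.0120, -0.0900)
applied torque τ = (0.0100, 0.0500, -0.1500)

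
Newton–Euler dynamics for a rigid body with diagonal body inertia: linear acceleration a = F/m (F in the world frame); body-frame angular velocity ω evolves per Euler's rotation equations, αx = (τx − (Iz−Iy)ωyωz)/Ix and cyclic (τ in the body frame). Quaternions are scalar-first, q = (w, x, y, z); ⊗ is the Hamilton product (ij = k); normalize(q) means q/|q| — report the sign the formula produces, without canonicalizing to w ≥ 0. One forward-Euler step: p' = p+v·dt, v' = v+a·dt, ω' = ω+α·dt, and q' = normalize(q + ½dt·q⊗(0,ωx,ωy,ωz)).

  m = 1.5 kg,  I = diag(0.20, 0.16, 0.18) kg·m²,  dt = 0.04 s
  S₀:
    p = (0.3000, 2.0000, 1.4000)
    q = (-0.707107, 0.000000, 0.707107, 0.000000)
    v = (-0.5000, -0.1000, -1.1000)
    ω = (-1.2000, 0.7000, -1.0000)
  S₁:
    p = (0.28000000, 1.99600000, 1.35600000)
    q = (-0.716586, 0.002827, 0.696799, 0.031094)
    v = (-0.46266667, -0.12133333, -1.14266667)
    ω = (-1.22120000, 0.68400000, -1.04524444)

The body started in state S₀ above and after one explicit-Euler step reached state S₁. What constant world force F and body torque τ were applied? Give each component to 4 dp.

F = (1.4000, -0.8000, -1.6000)
τ = (-0.1200, -0.0400, -0.1700)

ω₁ − ω₀ = (-0.02120000, -0.01600000, -0.04524444)
precession coupling = (-0.0140, 0.0240, 0.0336)
applied torque τ = (-0.1200, -0.0400, -0.1700)
velocity change Δv = (0.03733333, -0.02133333, -0.04266667)
F = m·Δv/dt = (1.4000, -0.8000, -1.6000)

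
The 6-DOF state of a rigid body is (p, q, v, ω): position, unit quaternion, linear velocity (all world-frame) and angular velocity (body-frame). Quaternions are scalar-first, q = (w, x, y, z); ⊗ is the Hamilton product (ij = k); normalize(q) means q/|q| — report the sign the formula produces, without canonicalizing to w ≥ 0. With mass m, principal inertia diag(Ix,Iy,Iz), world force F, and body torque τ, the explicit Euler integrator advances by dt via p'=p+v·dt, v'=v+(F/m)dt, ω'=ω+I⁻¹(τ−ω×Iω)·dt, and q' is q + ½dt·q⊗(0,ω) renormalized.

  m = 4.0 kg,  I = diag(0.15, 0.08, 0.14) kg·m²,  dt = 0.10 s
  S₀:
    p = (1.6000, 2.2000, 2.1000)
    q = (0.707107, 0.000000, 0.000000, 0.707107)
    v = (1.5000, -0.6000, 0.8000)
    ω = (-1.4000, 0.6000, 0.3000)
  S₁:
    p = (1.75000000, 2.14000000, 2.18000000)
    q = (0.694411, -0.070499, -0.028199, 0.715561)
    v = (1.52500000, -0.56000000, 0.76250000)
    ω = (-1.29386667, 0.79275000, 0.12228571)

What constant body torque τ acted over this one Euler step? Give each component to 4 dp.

ω₁ − ω₀ = (0.10613333, 0.19275000, -0.17771429)
applied torque τ = (0.1700, 0.1500, -0.1900)

τ = (0.1700, 0.1500, -0.1900)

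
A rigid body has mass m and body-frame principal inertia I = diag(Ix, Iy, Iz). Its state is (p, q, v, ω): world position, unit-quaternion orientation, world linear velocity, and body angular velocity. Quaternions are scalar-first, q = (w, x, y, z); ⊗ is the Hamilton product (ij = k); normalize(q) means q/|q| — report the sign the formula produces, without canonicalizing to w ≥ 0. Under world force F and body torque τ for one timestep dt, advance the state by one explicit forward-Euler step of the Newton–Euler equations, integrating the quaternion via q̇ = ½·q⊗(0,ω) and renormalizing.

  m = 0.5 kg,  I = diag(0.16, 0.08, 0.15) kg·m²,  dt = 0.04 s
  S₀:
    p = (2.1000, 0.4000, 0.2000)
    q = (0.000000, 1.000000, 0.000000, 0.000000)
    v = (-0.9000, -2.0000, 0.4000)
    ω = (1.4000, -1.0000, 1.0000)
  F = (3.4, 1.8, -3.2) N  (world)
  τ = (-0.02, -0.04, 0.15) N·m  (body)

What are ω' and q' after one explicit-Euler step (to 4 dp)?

ω' = (1.4125, -1.0270, 1.0101)
q' = (-0.0280, 0.9992, -0.0200, -0.0200)

precession coupling ω×(Iω) = (-0.0700, 0.0140, 0.1120)
angular accel α = (0.3125, -0.6750, 0.2533)
ω + α·dt = (1.4125, -1.0270, 1.0101)
Hamilton product q⊗(0,ω) = (-1.4000000, 0.0000000, -1.0000000, -1.0000000)
updated quaternion q' = (-0.0280, 0.9992, -0.0200, -0.0200)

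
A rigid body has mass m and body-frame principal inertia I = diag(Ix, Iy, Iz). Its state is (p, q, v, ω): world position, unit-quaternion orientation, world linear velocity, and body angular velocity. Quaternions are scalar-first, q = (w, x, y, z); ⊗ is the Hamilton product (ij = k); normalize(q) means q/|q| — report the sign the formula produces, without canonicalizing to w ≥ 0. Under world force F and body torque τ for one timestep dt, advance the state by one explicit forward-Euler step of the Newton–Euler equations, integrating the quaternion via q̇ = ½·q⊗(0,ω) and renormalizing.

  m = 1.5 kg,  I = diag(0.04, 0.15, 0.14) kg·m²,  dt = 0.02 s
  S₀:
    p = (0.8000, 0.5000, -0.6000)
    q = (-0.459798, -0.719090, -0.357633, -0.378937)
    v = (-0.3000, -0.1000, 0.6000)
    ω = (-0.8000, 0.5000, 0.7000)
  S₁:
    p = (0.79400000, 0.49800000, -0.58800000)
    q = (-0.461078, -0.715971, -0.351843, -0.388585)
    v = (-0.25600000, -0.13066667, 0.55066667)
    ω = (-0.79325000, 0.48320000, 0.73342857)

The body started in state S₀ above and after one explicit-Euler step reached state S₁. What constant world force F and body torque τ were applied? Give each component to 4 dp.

Δω = ω₁−ω₀ = (0.00675000, -0.01680000, 0.03342857)
ω₀×(Iω₀) = (-0.0035, 0.0560, -0.0440)
applied torque τ = (0.0100, -0.0700, 0.1900)
velocity change Δv = (0.04400000, -0.03066667, -0.04933333)
F = m·Δv/dt = (3.3000, -2.3000, -3.7000)

F = (3.3000, -2.3000, -3.7000)
τ = (0.0100, -0.0700, 0.1900)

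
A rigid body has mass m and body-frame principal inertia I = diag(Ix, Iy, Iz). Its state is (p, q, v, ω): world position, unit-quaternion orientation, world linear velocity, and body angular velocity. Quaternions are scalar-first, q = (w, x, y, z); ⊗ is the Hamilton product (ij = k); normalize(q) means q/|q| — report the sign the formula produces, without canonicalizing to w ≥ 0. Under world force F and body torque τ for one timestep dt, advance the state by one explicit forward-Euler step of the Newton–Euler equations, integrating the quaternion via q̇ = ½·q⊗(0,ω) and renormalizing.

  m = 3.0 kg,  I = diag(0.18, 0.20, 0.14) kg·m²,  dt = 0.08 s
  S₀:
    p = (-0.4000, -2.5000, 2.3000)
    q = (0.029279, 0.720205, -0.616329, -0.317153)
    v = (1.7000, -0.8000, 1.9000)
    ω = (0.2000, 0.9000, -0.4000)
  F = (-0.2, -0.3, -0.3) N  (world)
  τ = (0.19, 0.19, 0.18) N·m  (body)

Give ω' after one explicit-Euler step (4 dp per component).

ω' = (0.2748, 0.9773, -0.2992)

ω×(Iω) gyroscopic = (0.0216, -0.0032, 0.0036)
α = I⁻¹(τ − ω×Iω) = (0.9356, 0.9660, 1.2600)
ω + α·dt = (0.2748, 0.9773, -0.2992)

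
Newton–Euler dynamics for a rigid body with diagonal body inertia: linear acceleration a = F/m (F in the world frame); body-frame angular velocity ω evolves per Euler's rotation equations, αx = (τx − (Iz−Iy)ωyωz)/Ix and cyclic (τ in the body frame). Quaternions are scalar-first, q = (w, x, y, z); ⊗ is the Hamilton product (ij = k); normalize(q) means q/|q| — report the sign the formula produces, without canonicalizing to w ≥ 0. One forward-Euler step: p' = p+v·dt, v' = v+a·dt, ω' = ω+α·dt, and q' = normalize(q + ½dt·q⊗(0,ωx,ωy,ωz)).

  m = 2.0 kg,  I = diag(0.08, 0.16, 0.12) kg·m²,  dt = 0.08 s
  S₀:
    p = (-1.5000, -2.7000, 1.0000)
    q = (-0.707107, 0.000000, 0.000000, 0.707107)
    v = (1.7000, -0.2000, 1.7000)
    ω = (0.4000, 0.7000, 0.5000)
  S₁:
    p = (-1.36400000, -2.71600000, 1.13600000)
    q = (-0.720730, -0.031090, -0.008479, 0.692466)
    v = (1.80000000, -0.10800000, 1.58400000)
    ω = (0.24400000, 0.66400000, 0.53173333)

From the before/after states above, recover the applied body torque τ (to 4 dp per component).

rate change Δω = (-0.15600000, -0.03600000, 0.03173333)
I·α + gyro = (-0.1700, -0.0800, 0.0700)

τ = (-0.1700, -0.0800, 0.0700)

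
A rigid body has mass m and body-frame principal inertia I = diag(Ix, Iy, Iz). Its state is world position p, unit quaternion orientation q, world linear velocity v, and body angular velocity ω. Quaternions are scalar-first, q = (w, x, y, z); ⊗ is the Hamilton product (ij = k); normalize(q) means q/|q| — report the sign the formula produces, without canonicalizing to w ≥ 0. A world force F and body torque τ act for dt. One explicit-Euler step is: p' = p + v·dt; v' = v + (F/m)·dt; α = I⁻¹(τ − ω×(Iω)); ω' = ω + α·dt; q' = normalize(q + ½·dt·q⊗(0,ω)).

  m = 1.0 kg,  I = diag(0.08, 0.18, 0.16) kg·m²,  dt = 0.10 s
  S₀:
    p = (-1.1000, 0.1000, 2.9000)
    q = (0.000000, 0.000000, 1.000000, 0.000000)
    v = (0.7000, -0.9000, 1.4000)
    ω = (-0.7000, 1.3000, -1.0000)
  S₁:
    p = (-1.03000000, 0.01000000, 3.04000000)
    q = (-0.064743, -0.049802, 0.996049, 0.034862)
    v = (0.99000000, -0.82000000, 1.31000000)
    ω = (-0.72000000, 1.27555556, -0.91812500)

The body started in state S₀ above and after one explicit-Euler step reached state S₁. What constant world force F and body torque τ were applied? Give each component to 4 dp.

F = (2.9000, 0.8000, -0.9000)
τ = (0.0100, -0.1000, 0.0400)

Δω = ω₁−ω₀ = (-0.02000000, -0.02444444, 0.08187500)
τ = I·(Δω/dt) + ω₀×(Iω₀) = (0.0100, -0.1000, 0.0400)
Δv = v₁−v₀ = (0.29000000, 0.08000000, -0.09000000)
F = m·Δv/dt = (2.9000, 0.8000, -0.9000)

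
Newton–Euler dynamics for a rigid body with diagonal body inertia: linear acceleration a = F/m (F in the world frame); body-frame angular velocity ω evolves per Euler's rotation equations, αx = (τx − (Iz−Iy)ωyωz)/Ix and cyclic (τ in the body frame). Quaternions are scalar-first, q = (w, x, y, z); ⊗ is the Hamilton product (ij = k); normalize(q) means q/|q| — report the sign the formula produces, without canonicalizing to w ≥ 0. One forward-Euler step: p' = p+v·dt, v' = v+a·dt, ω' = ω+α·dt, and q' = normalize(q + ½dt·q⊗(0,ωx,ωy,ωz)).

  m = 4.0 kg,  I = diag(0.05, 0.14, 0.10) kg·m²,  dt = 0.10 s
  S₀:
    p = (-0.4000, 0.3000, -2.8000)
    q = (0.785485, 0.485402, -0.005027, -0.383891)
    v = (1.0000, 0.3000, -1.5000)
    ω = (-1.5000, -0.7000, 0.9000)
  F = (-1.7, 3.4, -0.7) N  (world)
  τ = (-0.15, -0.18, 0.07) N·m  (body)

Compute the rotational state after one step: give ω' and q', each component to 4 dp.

ω' = (-1.8504, -0.8768, 0.8755)
q' = (0.8353, 0.4110, -0.0255, -0.3643)

α = I⁻¹(τ − ω×Iω) = (-3.5040, -1.7679, -0.2450)
new body rate ω' = (-1.8504, -0.8768, 0.8755)
q⊗(0,ω) = (1.0700860, -1.4514755, -0.4108648, 0.3596146)
q' = normalize(q + ½dt·q⊗(0,ω)) = (0.8353, 0.4110, -0.0255, -0.3643)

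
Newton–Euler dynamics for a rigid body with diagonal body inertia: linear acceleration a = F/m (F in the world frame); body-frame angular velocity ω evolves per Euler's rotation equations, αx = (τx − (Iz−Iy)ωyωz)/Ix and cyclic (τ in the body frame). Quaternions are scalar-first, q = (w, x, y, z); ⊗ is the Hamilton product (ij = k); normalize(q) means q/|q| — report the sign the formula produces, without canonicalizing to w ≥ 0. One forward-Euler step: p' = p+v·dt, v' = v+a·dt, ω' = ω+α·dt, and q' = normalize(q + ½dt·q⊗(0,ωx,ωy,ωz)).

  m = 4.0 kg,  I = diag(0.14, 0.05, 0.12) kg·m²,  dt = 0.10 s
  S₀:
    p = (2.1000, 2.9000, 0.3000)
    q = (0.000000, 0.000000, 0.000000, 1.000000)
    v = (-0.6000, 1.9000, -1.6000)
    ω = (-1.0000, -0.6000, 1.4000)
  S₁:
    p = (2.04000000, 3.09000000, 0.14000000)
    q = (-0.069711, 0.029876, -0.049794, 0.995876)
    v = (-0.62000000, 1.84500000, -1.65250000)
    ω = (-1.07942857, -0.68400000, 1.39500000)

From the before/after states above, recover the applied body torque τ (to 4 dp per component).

ω₁ − ω₀ = (-0.07942857, -0.08400000, -0.00500000)
ω₀×(Iω₀) = (-0.0588, -0.0280, -0.0540)
applied torque τ = (-0.1700, -0.0700, -0.0600)

τ = (-0.1700, -0.0700, -0.0600)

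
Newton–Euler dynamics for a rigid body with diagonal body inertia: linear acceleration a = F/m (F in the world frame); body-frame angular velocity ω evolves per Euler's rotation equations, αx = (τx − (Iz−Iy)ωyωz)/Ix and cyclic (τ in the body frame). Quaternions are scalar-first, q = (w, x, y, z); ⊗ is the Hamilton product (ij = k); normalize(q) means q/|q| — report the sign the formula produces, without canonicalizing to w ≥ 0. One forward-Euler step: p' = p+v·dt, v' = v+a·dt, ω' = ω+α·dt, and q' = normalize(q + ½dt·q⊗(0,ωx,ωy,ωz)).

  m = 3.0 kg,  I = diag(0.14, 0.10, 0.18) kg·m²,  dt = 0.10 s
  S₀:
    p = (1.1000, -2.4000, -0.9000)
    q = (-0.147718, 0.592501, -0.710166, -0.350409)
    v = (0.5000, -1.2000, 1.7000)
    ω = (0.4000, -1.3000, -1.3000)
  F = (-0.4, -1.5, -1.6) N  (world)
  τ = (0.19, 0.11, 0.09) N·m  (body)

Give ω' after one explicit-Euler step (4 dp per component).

gyro term ω×Iω = (0.1352, 0.0208, 0.0208)
α = I⁻¹(τ − ω×Iω) = (0.3914, 0.8920, 0.3844)
ω' = ω + α·dt = (0.4391, -1.2108, -1.2616)

ω' = (0.4391, -1.2108, -1.2616)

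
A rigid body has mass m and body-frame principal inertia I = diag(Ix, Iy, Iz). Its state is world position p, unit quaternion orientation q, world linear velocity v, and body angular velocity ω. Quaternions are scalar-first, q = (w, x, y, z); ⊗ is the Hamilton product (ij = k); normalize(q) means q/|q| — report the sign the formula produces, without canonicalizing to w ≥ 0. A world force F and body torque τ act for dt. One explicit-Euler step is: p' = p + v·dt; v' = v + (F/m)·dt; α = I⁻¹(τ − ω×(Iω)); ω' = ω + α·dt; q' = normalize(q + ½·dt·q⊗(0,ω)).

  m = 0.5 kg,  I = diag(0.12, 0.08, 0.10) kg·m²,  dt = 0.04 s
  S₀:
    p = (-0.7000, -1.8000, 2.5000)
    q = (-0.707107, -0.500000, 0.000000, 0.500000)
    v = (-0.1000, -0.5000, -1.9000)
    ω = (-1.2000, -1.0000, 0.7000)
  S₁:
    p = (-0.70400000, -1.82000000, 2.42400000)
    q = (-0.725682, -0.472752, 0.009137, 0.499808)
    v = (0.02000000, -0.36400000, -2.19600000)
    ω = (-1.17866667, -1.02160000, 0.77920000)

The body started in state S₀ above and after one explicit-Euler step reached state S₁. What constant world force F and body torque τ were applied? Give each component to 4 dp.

F = (1.5000, 1.7000, -3.7000)
τ = (0.0500, -0.0600, 0.1500)

ω₁ − ω₀ = (0.02133333, -0.02160000, 0.07920000)
precession coupling = (-0.0140, -0.0168, -0.0480)
applied torque τ = (0.0500, -0.0600, 0.1500)
velocity change Δv = (0.12000000, 0.13600000, -0.29600000)
F = m·Δv/dt = (1.5000, 1.7000, -3.7000)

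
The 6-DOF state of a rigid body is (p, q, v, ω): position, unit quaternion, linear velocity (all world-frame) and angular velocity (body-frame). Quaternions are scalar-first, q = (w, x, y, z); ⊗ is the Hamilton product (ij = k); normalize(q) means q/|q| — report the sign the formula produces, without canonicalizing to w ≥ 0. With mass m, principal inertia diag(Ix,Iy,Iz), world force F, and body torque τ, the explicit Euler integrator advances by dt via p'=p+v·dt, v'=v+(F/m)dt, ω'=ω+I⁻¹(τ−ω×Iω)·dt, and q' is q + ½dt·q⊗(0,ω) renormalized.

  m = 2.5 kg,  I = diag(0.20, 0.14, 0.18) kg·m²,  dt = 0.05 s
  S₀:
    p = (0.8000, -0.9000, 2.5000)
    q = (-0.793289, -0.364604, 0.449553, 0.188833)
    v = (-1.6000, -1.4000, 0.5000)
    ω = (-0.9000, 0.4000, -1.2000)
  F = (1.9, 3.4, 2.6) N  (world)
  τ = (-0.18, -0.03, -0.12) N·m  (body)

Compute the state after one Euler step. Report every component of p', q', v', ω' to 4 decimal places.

precession coupling ω×(Iω) = (-0.0192, 0.0216, 0.0216)
α = I⁻¹(τ − ω×Iω) = (-0.8040, -0.3686, -0.7867)
new body rate ω' = (-0.9402, 0.3816, -1.2393)
Hamilton product q⊗(0,ω) = (-0.2813652, 0.0989633, -0.9247901, 1.2107029)
q' = normalize(q + ½dt·q⊗(0,ω)) = (-0.7997, -0.3619, 0.4261, 0.2189)
new position p' = (0.7200, -0.9700, 2.5250)
new velocity v' = (-1.5620, -1.3320, 0.5520)

p' = (0.7200, -0.9700, 2.5250)
q' = (-0.7997, -0.3619, 0.4261, 0.2189)
v' = (-1.5620, -1.3320, 0.5520)
ω' = (-0.9402, 0.3816, -1.2393)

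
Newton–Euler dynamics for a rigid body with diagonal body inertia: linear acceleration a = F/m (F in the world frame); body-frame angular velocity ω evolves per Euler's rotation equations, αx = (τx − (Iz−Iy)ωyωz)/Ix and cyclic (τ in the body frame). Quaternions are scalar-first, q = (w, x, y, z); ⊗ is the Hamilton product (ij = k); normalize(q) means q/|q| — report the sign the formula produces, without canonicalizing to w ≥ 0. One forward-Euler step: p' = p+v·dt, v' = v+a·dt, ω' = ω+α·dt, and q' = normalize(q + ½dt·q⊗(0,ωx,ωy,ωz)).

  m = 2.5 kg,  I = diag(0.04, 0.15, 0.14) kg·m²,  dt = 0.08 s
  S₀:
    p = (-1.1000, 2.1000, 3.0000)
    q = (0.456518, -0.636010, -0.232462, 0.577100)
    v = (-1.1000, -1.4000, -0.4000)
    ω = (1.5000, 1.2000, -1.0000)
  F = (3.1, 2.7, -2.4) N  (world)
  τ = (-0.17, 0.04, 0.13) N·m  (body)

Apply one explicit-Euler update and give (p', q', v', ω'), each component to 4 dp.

p' = (-1.1880, 1.9880, 2.9680)
q' = (0.5269, -0.6247, -0.2006, 0.5402)
v' = (-1.0008, -1.3136, -0.4768)
ω' = (1.1360, 1.1413, -1.0389)

p' = p + v·dt = (-1.1880, 1.9880, 2.9680)
v' = v + a·dt = (-1.0008, -1.3136, -0.4768)
gyro term ω×Iω = (0.0120, 0.1500, 0.1980)
(τ − ω×Iω)/I = (-4.5500, -0.7333, -0.4857)
ω' = ω + α·dt = (1.1360, 1.1413, -1.0389)
2q̇ = q⊗(0,ω) = (1.8100694, 0.2247190, 0.7774616, -0.8710370)
q' = normalize(q + ½dt·q⊗(0,ω)) = (0.5269, -0.6247, -0.2006, 0.5402)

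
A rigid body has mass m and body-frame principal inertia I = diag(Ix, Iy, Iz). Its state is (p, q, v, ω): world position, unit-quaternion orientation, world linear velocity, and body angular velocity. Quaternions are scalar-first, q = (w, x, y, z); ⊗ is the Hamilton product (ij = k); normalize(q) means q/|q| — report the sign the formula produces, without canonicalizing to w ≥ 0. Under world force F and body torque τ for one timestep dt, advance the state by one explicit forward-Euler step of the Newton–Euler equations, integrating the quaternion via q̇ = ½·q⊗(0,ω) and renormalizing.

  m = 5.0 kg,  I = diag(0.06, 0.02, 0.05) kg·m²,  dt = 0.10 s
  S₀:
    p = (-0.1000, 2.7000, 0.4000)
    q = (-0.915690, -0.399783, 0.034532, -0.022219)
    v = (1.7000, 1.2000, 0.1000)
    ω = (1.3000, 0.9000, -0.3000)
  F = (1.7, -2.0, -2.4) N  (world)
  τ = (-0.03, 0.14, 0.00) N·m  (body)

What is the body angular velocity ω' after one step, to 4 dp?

ω' = (1.2635, 1.6195, -0.2064)

angular accel α = (-0.3650, 7.1950, 0.9360)
ω' = ω + α·dt = (1.2635, 1.6195, -0.2064)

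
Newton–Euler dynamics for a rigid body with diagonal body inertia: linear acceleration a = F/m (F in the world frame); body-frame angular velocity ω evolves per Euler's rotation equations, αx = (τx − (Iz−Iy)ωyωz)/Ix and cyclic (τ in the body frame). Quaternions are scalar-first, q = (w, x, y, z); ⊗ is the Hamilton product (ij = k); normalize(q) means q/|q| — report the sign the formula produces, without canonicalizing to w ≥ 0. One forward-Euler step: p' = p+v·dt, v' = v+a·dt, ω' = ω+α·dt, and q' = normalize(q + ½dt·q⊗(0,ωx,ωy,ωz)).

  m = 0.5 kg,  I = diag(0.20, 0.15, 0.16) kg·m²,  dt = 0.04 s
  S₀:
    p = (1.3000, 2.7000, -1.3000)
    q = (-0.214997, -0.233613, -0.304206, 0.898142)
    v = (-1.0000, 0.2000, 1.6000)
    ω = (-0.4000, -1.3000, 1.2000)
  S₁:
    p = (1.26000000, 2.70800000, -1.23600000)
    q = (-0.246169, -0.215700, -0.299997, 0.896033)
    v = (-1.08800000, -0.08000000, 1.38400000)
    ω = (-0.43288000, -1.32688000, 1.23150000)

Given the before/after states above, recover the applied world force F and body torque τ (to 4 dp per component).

F = (-1.1000, -3.5000, -2.7000)
τ = (-0.1800, -0.1200, 0.1000)

Δω = ω₁−ω₀ = (-0.03288000, -0.02688000, 0.03150000)
τ = I·(Δω/dt) + ω₀×(Iω₀) = (-0.1800, -0.1200, 0.1000)
velocity change Δv = (-0.08800000, -0.28000000, -0.21600000)
m·(v₁−v₀)/dt = (-1.1000, -3.5000, -2.7000)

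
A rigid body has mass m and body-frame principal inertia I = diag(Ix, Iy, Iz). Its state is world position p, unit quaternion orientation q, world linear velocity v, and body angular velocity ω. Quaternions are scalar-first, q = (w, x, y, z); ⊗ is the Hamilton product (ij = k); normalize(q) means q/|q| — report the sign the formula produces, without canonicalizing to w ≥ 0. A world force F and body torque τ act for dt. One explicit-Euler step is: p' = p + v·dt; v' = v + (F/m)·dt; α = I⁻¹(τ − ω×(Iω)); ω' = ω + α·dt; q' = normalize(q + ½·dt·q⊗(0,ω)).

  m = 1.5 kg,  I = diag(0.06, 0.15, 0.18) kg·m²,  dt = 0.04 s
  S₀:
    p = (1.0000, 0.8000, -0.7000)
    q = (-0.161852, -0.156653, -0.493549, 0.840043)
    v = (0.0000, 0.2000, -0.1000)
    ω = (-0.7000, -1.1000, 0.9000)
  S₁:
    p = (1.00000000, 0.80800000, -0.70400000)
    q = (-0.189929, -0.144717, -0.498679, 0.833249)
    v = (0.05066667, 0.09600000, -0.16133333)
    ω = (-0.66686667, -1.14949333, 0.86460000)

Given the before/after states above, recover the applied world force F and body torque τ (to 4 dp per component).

F = (1.9000, -3.9000, -2.3000)
τ = (0.0200, -0.1100, -0.0900)

ω₁ − ω₀ = (0.03313333, -0.04949333, -0.03540000)
ω₀×(Iω₀) = (-0.0297, 0.0756, 0.0693)
τ = I·(Δω/dt) + ω₀×(Iω₀) = (0.0200, -0.1100, -0.0900)
velocity change Δv = (0.05066667, -0.10400000, -0.06133333)
applied force F = (1.9000, -3.9000, -2.3000)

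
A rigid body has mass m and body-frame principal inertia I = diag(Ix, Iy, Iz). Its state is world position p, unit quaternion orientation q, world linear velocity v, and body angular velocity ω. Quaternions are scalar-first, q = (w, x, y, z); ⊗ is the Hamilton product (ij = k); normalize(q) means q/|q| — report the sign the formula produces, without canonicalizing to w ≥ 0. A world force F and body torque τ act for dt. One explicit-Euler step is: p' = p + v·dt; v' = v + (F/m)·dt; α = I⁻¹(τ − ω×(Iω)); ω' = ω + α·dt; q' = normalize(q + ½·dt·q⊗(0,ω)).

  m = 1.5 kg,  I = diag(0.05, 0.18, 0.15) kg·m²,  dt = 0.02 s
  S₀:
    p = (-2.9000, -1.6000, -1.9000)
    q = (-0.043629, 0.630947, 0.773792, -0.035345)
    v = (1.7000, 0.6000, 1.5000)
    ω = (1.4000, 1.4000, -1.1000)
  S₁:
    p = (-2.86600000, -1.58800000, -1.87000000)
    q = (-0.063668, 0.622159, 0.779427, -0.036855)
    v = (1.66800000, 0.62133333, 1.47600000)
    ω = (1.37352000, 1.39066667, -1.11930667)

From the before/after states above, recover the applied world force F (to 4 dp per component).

F = (-2.4000, 1.6000, -1.8000)

v₁ − v₀ = (-0.03200000, 0.02133333, -0.02400000)
applied force F = (-2.4000, 1.6000, -1.8000)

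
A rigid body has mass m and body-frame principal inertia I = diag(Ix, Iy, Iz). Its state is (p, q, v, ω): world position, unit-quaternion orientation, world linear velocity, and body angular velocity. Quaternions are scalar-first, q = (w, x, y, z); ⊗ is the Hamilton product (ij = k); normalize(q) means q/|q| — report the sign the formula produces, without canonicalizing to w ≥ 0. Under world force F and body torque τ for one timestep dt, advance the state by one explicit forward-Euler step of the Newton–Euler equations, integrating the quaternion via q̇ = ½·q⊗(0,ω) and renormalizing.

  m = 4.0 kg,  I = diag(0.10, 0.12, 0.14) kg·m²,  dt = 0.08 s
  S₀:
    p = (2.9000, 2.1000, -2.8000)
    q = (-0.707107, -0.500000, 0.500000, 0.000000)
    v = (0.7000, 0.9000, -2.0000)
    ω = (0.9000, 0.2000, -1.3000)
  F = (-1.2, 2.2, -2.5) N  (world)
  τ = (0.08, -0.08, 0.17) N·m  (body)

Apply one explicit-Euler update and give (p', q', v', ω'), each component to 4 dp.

p' = (2.9560, 2.1720, -2.9600)
q' = (-0.6917, -0.5503, 0.4674, 0.0147)
v' = (0.6760, 0.9440, -2.0500)
ω' = (0.9682, 0.1155, -1.2049)

a = F/m = (-0.3000, 0.5500, -0.6250)
p' = p + v·dt = (2.9560, 2.1720, -2.9600)
v + (F/m)dt = (0.6760, 0.9440, -2.0500)
gyro term ω×Iω = (-0.0052, 0.0468, 0.0036)
α = I⁻¹(τ − ω×Iω) = (0.8520, -1.0567, 1.1886)
new body rate ω' = (0.9682, 0.1155, -1.2049)
q⊗(0,ω) = (0.3500000, -1.2863963, -0.7914214, 0.3692391)
q + ½dt·q⊗(0,ω), renormalized = (-0.6917, -0.5503, 0.4674, 0.0147)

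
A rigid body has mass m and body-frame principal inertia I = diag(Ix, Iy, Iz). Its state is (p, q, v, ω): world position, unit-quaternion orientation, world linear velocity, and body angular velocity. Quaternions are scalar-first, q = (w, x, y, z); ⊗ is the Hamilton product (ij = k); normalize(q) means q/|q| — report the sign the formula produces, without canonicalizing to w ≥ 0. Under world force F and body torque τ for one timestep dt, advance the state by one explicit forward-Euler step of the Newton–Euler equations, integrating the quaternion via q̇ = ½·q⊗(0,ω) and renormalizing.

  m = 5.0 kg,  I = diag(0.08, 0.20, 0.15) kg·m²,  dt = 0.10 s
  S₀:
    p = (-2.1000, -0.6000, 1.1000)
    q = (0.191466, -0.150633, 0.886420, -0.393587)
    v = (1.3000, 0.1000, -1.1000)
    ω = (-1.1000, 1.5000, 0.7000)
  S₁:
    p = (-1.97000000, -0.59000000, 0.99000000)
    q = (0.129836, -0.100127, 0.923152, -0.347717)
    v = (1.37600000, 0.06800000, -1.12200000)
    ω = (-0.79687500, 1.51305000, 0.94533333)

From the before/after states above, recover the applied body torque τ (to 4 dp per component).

ω₁ − ω₀ = (0.30312500, 0.01305000, 0.24533333)
precession coupling = (-0.0525, 0.0539, -0.1980)
τ = I·(Δω/dt) + ω₀×(Iω₀) = (0.1900, 0.0800, 0.1700)

τ = (0.1900, 0.0800, 0.1700)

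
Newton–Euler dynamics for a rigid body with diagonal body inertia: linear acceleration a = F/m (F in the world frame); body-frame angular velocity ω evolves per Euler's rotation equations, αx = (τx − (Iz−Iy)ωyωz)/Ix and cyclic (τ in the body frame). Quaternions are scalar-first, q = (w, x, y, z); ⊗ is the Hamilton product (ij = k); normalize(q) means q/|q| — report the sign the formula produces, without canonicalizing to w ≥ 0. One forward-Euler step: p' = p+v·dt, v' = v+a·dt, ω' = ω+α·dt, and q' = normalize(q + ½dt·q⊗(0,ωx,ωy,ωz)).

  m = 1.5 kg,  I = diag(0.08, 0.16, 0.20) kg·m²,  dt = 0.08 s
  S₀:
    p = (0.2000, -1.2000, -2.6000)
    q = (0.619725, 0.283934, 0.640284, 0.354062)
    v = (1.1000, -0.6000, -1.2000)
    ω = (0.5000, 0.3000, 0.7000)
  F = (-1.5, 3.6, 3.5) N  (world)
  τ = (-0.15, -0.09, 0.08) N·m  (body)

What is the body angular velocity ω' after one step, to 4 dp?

ω' = (0.3416, 0.2760, 0.7272)

gyro term ω×Iω = (0.0084, -0.0420, 0.0120)
angular accel α = (-1.9800, -0.3000, 0.3400)
ω + α·dt = (0.3416, 0.2760, 0.7272)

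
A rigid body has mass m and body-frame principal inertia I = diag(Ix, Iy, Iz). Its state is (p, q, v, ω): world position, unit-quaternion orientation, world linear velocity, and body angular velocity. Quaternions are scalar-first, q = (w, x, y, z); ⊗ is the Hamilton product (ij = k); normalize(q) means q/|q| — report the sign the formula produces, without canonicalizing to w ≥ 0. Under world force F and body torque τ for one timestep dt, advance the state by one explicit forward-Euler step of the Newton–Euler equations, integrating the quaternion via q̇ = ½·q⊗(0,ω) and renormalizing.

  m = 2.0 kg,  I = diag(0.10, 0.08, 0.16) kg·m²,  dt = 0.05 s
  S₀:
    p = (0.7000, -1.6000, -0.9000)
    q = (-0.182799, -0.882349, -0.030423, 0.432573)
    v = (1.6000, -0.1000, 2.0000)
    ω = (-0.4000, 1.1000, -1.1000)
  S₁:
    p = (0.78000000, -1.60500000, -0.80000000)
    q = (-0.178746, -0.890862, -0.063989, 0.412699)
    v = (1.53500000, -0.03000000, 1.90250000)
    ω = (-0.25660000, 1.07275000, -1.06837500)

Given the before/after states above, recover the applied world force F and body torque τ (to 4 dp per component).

F = (-2.6000, 2.8000, -3.9000)
τ = (0.1900, -0.0700, 0.1100)

Δω = ω₁−ω₀ = (0.14340000, -0.02725000, 0.03162500)
precession coupling = (-0.0968, -0.0264, 0.0088)
applied torque τ = (0.1900, -0.0700, 0.1100)
v₁ − v₀ = (-0.06500000, 0.07000000, -0.09750000)
m·(v₁−v₀)/dt = (-2.6000, 2.8000, -3.9000)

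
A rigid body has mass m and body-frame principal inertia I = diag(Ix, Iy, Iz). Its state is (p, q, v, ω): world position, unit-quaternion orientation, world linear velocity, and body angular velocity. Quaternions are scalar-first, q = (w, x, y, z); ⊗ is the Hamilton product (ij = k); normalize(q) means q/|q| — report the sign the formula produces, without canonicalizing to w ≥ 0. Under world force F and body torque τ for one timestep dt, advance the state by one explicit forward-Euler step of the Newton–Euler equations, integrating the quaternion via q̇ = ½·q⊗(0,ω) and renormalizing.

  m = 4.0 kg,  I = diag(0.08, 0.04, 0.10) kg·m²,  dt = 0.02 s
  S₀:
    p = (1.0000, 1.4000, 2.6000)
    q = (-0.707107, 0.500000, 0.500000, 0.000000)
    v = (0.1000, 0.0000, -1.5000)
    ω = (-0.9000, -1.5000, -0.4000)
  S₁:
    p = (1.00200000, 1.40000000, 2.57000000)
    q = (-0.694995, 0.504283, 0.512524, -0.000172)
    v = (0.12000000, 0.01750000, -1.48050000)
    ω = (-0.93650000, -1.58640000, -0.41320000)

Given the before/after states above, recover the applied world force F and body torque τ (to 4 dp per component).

F = (4.0000, 3.5000, 3.9000)
τ = (-0.1100, -0.1800, -0.1200)

rate change Δω = (-0.03650000, -0.08640000, -0.01320000)
ω₀×(Iω₀) = (0.0360, -0.0072, -0.0540)
applied torque τ = (-0.1100, -0.1800, -0.1200)
v₁ − v₀ = (0.02000000, 0.01750000, 0.01950000)
applied force F = (4.0000, 3.5000, 3.9000)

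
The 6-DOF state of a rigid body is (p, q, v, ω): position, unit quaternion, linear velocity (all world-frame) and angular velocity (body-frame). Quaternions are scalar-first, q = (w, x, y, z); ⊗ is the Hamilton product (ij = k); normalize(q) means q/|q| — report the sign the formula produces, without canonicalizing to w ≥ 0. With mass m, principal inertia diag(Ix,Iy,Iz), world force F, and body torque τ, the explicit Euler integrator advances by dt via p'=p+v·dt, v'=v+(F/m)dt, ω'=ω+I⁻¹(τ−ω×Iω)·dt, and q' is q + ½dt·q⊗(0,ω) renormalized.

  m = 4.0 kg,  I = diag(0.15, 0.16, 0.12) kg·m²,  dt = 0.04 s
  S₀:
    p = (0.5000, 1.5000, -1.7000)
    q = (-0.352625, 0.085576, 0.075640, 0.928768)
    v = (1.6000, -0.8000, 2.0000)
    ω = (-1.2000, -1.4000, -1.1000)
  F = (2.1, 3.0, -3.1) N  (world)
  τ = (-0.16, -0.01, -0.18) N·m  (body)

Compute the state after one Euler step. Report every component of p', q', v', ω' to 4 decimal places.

(τ − ω×Iω)/I = (-0.6560, -0.3100, -1.6400)
new body rate ω' = (-1.2262, -1.4124, -1.1656)
Hamilton product q⊗(0,ω) = (1.2302320, 1.6402212, -0.5267130, 0.3588491)
updated quaternion q' = (-0.3277, 0.1183, 0.0650, 0.9351)
linear accel F/m = (0.5250, 0.7500, -0.7750)
new position p' = (0.5640, 1.4680, -1.6200)
v' = v + a·dt = (1.6210, -0.7700, 1.9690)

p' = (0.5640, 1.4680, -1.6200)
q' = (-0.3277, 0.1183, 0.0650, 0.9351)
v' = (1.6210, -0.7700, 1.9690)
ω' = (-1.2262, -1.4124, -1.1656)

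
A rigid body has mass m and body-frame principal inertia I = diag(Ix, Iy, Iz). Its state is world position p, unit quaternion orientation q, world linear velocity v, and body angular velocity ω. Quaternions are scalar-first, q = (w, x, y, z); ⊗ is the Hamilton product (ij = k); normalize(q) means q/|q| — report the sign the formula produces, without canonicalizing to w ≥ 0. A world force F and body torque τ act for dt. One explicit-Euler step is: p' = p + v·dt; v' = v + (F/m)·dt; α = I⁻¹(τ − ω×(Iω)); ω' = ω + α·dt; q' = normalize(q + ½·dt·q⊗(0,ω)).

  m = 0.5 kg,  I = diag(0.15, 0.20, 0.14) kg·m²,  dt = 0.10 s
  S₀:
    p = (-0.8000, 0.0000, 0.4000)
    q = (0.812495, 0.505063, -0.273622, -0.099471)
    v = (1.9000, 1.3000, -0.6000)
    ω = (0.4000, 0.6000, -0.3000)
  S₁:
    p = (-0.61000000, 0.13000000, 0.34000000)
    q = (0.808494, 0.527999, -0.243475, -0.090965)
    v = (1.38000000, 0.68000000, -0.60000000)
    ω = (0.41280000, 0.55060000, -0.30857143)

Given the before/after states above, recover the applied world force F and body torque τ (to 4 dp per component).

F = (-2.6000, -3.1000, 0.0000)
τ = (0.0300, -0.1000, 0.0000)

rate change Δω = (0.01280000, -0.04940000, -0.00857143)
gyro term ω₀×Iω₀ = (0.0108, -0.0012, 0.0120)
applied torque τ = (0.0300, -0.1000, 0.0000)
velocity change Δv = (-0.52000000, -0.62000000, 0.00000000)
m·(v₁−v₀)/dt = (-2.6000, -3.1000, 0.0000)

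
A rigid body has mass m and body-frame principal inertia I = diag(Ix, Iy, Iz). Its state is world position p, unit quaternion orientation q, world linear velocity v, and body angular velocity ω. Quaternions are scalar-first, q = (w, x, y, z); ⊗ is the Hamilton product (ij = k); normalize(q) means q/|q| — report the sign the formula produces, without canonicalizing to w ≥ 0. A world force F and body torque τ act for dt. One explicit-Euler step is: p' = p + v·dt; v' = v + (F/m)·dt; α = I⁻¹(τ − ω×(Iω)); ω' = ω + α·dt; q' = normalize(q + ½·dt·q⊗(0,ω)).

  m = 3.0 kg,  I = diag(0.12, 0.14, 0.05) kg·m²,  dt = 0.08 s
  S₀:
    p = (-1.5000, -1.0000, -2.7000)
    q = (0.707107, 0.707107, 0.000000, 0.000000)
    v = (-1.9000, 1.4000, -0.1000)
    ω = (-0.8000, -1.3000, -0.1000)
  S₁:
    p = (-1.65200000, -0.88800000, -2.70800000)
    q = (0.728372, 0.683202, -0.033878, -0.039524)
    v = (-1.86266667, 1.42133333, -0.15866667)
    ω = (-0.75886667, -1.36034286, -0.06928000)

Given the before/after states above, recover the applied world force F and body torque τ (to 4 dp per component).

F = (1.4000, 0.8000, -2.2000)
τ = (0.0500, -0.1000, 0.0400)

v₁ − v₀ = (0.03733333, 0.02133333, -0.05866667)
applied force F = (1.4000, 0.8000, -2.2000)
ω₁ − ω₀ = (0.04113333, -0.06034286, 0.03072000)
τ = I·(Δω/dt) + ω₀×(Iω₀) = (0.0500, -0.1000, 0.0400)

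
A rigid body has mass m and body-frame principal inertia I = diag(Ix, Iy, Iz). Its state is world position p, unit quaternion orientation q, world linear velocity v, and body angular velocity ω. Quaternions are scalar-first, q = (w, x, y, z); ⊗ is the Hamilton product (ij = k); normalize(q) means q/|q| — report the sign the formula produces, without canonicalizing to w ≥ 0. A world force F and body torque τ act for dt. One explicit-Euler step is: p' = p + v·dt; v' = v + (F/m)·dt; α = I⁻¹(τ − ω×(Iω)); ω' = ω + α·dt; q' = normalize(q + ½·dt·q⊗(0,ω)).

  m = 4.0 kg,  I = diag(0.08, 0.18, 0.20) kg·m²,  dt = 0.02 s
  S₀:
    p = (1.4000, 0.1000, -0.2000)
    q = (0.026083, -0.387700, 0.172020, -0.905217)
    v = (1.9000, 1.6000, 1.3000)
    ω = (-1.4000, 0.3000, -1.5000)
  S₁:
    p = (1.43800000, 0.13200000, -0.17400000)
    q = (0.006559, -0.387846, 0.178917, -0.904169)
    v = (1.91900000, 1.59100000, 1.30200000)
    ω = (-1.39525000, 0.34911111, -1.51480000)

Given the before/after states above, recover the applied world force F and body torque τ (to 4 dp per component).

F = (3.8000, -1.8000, 0.4000)
τ = (0.0100, 0.1900, -0.1900)

rate change Δω = (0.00475000, 0.04911111, -0.01480000)
ω₀×(Iω₀) = (-0.0090, -0.2520, -0.0420)
applied torque τ = (0.0100, 0.1900, -0.1900)
v₁ − v₀ = (0.01900000, -0.00900000, 0.00200000)
applied force F = (3.8000, -1.8000, 0.4000)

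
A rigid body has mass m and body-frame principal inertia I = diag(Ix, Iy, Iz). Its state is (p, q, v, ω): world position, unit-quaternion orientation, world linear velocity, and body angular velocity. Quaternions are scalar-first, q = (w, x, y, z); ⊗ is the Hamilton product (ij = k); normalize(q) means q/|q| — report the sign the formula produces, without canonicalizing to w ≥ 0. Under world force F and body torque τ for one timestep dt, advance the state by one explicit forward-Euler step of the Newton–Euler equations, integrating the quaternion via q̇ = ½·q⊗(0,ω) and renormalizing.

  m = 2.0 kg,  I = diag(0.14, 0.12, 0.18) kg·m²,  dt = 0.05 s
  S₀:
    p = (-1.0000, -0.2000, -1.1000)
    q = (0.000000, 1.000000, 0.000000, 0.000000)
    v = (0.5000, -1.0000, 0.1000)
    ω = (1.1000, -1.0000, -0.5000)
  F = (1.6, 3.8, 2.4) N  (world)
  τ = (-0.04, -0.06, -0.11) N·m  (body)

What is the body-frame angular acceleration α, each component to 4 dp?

α = (-0.5000, -0.6833, -0.7333)

precession coupling ω×(Iω) = (0.0300, 0.0220, 0.0220)
(τ − ω×Iω)/I = (-0.5000, -0.6833, -0.7333)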